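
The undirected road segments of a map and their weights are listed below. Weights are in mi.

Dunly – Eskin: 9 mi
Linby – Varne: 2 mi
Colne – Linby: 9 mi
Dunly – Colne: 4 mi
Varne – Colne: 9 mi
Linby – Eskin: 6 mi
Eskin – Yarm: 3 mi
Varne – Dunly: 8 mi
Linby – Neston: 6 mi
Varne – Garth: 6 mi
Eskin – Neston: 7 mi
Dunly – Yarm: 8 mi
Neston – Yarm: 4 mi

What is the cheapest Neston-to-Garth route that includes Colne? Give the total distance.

Best Neston to Colne: Neston → Linby → Colne costing 15
Shortest Colne→Garth: Colne → Varne → Garth = 15
Total via Colne: 15 + 15 = 30 mi.

30 mi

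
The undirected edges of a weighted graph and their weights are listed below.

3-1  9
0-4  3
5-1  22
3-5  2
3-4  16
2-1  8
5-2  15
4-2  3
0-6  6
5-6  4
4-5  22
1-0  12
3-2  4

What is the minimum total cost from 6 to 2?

Running Dijkstra from 6:
6: 0
5: 4  (via 6)
0: 6  (via 6)
3: 6  (via 5)
4: 9  (via 0)
2: 10  (via 3)
Shortest route: 6–5–3–2 = 10.

10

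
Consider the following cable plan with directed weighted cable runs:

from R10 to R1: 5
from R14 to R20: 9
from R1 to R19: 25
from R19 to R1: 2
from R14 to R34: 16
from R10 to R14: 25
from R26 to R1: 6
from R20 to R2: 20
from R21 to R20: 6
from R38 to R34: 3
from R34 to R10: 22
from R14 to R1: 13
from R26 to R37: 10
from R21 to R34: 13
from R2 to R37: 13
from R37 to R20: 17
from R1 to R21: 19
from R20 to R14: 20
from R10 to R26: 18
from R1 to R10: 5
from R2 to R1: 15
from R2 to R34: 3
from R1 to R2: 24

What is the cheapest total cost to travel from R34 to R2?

51

Enumerating some paths:
R34 - R10 - R26 - R1 - R2: 22+18+6+24 = 70
R34 - R10 - R1 - R2: 22+5+24 = 51
The minimum is 51 via R34 - R10 - R1 - R2.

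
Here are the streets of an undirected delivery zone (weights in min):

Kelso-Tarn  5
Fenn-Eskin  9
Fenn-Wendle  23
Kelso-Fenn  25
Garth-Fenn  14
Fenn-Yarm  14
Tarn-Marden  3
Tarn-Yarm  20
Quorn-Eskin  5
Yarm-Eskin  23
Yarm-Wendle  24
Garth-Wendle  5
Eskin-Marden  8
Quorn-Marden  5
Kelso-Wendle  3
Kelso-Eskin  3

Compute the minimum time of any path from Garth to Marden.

Compare a few routes:
Garth → Fenn → Eskin → Marden: 14+9+8 = 31
Garth → Wendle → Kelso → Eskin → Marden: 5+3+3+8 = 19
Garth → Wendle → Kelso → Eskin → Quorn → Marden: 5+3+3+5+5 = 21
Garth → Wendle → Kelso → Tarn → Marden: 5+3+5+3 = 16
The minimum is 16 min via Garth → Wendle → Kelso → Tarn → Marden.

16 min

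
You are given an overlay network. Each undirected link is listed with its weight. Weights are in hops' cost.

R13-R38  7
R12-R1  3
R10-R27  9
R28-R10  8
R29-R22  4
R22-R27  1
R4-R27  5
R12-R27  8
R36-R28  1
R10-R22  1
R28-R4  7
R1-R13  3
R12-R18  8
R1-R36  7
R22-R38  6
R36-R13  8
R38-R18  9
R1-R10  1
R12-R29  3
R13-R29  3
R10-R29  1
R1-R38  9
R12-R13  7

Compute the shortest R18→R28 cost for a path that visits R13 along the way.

23 hops' cost

Shortest R18→R13: R18–R12–R29–R13 = 14
Shortest R13→R28: R13–R36–R28 = 9
Total via R13: 14 + 9 = 23 hops' cost.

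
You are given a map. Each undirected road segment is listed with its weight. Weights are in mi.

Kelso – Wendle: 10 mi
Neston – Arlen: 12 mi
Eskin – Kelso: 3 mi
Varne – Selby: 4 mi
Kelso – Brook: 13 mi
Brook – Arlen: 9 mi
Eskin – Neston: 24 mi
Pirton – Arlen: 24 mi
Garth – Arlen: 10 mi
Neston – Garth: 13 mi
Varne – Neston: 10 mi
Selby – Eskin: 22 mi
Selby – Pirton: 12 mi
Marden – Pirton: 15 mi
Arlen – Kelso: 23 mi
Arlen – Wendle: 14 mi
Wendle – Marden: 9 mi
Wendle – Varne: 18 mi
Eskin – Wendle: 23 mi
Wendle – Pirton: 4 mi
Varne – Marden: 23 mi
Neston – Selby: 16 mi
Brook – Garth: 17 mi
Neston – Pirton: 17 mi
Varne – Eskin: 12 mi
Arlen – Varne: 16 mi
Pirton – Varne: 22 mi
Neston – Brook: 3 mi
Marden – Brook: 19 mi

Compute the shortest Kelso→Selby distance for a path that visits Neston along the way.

30 mi

Best Kelso to Neston: Kelso → Brook → Neston costing 16
Best Neston to Selby: Neston → Varne → Selby costing 14
Total via Neston: 16 + 14 = 30 mi.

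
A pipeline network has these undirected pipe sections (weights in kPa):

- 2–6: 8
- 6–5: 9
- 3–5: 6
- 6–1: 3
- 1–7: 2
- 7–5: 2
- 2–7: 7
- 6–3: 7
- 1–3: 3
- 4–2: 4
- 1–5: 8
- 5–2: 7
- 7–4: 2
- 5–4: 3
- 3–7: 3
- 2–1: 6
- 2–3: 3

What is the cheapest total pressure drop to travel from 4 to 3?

Settle nodes by increasing distance from 4:
4: 0
7: 2  (via 4)
5: 3  (via 4)
1: 4  (via 7)
2: 4  (via 4)
3: 5  (via 7)
Shortest route: 4–7–3 = 5 kPa.

5 kPa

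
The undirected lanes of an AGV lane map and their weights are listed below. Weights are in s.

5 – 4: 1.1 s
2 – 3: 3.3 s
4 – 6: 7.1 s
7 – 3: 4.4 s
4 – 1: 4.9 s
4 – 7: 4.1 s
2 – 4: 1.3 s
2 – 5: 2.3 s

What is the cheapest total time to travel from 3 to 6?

Running Dijkstra from 3:
3: 0
2: 3.3  (via 3)
7: 4.4  (via 3)
4: 4.6  (via 2)
5: 5.6  (via 2)
1: 9.5  (via 4)
6: 11.7  (via 4)
Shortest route: 3 → 2 → 4 → 6 = 11.7 s.

11.7 s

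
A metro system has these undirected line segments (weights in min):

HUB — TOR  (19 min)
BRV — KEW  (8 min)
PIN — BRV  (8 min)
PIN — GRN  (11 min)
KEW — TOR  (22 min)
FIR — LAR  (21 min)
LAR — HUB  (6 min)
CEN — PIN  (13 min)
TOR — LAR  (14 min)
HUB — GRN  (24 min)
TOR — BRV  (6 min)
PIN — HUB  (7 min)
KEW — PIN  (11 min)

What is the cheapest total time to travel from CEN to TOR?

27 min

Running Dijkstra from CEN:
CEN: 0
PIN: 13  (via CEN)
HUB: 20  (via PIN)
BRV: 21  (via PIN)
GRN: 24  (via PIN)
KEW: 24  (via PIN)
LAR: 26  (via HUB)
TOR: 27  (via BRV)
Shortest route: CEN–PIN–BRV–TOR = 27 min.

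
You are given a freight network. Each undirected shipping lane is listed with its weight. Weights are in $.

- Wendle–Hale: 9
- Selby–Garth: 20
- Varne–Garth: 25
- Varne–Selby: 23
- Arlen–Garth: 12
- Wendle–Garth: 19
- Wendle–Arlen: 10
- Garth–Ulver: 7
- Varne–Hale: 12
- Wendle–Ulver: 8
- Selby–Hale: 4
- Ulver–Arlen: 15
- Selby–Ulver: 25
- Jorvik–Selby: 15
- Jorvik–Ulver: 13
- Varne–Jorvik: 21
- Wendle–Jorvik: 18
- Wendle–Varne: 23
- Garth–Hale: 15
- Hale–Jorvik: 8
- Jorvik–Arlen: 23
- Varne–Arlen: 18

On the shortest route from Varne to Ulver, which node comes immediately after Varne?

Hale

Compare a few routes:
Varne–Wendle–Ulver: 23+8 = 31
Varne–Hale–Wendle–Ulver: 12+9+8 = 29
The minimum is $29 via Varne–Hale–Wendle–Ulver.
So from Varne the first move is to Hale.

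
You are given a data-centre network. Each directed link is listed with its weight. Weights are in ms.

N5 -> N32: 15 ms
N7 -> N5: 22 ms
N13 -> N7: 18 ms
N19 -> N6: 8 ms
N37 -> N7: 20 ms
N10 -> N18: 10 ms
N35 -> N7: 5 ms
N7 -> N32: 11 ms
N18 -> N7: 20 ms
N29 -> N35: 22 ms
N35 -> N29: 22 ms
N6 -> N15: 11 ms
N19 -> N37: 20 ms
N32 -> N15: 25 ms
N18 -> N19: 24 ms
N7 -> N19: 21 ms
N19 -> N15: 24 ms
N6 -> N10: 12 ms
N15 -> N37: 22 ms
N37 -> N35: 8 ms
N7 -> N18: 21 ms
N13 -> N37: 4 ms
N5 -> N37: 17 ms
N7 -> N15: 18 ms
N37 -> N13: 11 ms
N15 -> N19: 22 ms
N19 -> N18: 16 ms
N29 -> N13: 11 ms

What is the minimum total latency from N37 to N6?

Enumerating some paths:
N37 - N13 - N7 - N19 - N6: 11+18+21+8 = 58
N37 - N7 - N19 - N6: 20+21+8 = 49
N37 - N35 - N7 - N19 - N6: 8+5+21+8 = 42
The minimum is 42 ms via N37 - N35 - N7 - N19 - N6.

42 ms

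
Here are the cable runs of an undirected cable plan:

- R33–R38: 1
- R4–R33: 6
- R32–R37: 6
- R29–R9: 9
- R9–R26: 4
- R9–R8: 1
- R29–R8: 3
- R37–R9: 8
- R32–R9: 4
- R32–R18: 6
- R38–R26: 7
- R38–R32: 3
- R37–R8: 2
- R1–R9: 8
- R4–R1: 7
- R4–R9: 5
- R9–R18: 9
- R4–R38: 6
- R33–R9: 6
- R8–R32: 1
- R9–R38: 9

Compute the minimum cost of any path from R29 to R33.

Compare a few routes:
R29 → R8 → R32 → R38 → R33: 3+1+3+1 = 8
R29 → R8 → R9 → R33: 3+1+6 = 10
The minimum is 8 via R29 → R8 → R32 → R38 → R33.

8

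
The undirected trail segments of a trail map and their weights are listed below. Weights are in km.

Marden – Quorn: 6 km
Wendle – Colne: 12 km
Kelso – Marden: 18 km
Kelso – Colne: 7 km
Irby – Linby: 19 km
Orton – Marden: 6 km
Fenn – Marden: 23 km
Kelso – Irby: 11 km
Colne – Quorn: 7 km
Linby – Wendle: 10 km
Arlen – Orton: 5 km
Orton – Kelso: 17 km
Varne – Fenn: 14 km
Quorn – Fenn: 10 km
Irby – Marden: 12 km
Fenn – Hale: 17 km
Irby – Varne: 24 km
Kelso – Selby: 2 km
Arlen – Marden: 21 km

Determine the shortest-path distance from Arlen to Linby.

42 km

Running Dijkstra from Arlen:
Arlen: 0
Orton: 5  (via Arlen)
Marden: 11  (via Orton)
Quorn: 17  (via Marden)
Kelso: 22  (via Orton)
Irby: 23  (via Marden)
Colne: 24  (via Quorn)
Selby: 24  (via Kelso)
Fenn: 27  (via Quorn)
Wendle: 36  (via Colne)
Varne: 41  (via Fenn)
Linby: 42  (via Irby)
Shortest route: Arlen–Orton–Marden–Irby–Linby = 42 km.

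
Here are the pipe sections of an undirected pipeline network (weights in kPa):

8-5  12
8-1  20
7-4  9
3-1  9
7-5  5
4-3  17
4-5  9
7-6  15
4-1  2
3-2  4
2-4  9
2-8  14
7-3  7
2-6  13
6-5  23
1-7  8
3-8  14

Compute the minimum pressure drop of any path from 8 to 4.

Settle nodes by increasing distance from 8:
8: 0
5: 12  (via 8)
2: 14  (via 8)
3: 14  (via 8)
7: 17  (via 5)
1: 20  (via 8)
4: 21  (via 5)
Shortest route: 8 → 5 → 4 = 21 kPa.

21 kPa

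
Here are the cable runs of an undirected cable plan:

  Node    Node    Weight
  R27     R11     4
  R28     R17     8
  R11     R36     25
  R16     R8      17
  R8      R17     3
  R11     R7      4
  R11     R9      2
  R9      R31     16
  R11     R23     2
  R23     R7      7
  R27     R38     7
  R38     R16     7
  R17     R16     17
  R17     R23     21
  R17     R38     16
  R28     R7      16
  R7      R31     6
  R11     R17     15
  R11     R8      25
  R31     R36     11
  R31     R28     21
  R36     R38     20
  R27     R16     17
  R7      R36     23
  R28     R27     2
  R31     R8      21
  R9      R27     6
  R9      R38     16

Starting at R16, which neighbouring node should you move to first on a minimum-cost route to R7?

Compare a few routes:
R16–R38–R27–R11–R7: 7+7+4+4 = 22
R16–R27–R11–R7: 17+4+4 = 25
Cheapest is R16–R38–R27–R11–R7 at 22.
So from R16 the first move is to R38.

R38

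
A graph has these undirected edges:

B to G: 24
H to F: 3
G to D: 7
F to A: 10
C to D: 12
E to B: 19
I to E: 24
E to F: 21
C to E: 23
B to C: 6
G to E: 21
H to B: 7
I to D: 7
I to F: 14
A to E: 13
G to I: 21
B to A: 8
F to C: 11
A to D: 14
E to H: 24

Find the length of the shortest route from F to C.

Enumerating some paths:
F–H–B–C: 3+7+6 = 16
F–C: 11 = 11
Cheapest is F–C at 11.

11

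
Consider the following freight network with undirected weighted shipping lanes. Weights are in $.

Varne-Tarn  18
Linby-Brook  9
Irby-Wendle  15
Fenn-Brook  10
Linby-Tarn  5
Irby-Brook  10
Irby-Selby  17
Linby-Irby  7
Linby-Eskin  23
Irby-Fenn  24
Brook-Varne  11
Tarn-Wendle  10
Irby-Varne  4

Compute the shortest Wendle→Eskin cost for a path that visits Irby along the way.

$45

Best Wendle to Irby: Wendle → Irby costing 15
Shortest Irby→Eskin: Irby → Linby → Eskin = 30
Total via Irby: 15 + 30 = $45.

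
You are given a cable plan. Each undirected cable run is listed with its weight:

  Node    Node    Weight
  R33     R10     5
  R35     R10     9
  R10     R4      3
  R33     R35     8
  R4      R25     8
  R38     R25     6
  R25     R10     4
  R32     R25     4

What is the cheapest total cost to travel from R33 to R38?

Running Dijkstra from R33:
R33: 0
R10: 5  (via R33)
R4: 8  (via R10)
R35: 8  (via R33)
R25: 9  (via R10)
R32: 13  (via R25)
R38: 15  (via R25)
Shortest route: R33 → R10 → R25 → R38 = 15.

15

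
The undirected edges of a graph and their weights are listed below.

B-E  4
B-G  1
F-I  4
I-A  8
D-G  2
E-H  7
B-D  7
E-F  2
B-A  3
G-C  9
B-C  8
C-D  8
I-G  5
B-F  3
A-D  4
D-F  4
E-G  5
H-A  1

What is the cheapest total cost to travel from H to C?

12

Enumerating some paths:
H → A → B → G → C: 1+3+1+9 = 14
H → A → B → C: 1+3+8 = 12
H → A → D → C: 1+4+8 = 13
The minimum is 12 via H → A → B → C.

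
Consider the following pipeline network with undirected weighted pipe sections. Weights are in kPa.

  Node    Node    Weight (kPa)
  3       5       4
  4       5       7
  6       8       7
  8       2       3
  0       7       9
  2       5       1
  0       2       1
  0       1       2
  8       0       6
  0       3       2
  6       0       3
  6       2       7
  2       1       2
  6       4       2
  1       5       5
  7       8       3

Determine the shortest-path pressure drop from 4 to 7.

12 kPa

Candidate routes:
4–5–2–8–7: 7+1+3+3 = 14
4–6–8–7: 2+7+3 = 12
The minimum is 12 kPa via 4–6–8–7.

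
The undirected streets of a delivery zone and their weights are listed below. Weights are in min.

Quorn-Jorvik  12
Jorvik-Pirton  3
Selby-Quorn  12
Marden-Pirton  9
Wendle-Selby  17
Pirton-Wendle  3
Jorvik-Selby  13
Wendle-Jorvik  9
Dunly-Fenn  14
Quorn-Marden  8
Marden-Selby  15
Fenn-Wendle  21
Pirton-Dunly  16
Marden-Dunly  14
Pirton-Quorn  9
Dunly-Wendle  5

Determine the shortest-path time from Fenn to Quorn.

Candidate routes:
Fenn → Dunly → Wendle → Pirton → Quorn: 14+5+3+9 = 31
Fenn → Wendle → Pirton → Quorn: 21+3+9 = 33
Cheapest is Fenn → Dunly → Wendle → Pirton → Quorn at 31 min.

31 min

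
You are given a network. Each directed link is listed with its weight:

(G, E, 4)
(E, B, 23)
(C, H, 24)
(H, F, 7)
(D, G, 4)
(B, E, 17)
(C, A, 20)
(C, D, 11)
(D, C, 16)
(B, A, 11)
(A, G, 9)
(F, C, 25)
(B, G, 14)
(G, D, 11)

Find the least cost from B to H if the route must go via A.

71

Shortest B→A: B–A = 11
Shortest A→H: A–G–D–C–H = 60
Total via A: 11 + 60 = 71.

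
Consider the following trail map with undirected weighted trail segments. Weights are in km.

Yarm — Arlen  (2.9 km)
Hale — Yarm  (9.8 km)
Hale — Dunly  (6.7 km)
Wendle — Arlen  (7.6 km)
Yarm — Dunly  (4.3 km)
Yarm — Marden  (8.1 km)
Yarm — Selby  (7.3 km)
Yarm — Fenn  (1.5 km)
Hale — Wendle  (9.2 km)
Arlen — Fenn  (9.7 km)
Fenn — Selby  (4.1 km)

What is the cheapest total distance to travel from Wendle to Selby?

16.1 km

Candidate routes:
Wendle → Hale → Yarm → Fenn → Selby: 9.2+9.8+1.5+4.1 = 24.6
Wendle → Arlen → Yarm → Selby: 7.6+2.9+7.3 = 17.8
Wendle → Arlen → Yarm → Fenn → Selby: 7.6+2.9+1.5+4.1 = 16.1
Wendle → Arlen → Fenn → Selby: 7.6+9.7+4.1 = 21.4
Cheapest is Wendle → Arlen → Yarm → Fenn → Selby at 16.1 km.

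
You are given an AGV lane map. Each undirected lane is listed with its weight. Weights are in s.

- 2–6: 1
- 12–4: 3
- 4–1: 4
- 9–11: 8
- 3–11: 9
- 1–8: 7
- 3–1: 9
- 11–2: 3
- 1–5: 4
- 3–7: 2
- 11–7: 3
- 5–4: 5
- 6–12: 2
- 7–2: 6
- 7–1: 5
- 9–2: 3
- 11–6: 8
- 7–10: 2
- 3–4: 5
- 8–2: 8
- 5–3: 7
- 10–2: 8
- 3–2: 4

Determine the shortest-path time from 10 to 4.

9 s

Shortest distances from 10:
10: 0
7: 2  (via 10)
3: 4  (via 7)
11: 5  (via 7)
1: 7  (via 7)
2: 8  (via 10)
4: 9  (via 3)
Shortest route: 10 → 7 → 3 → 4 = 9 s.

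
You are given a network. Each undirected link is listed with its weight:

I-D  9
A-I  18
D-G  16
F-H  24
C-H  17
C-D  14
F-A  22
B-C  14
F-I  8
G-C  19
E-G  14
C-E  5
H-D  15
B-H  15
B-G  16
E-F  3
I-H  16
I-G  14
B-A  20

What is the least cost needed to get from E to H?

22

Candidate routes:
E → F → H: 3+24 = 27
E → F → I → H: 3+8+16 = 27
E → C → H: 5+17 = 22
E → C → B → H: 5+14+15 = 34
Cheapest is E → C → H at 22.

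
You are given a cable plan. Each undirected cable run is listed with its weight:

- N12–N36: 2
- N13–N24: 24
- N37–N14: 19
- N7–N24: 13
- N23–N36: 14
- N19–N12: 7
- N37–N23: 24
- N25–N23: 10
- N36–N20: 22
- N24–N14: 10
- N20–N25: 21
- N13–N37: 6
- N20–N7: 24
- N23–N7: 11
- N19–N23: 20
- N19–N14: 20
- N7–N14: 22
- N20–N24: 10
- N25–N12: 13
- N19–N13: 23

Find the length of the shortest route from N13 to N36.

Shortest distances from N13:
N13: 0
N37: 6  (via N13)
N19: 23  (via N13)
N24: 24  (via N13)
N14: 25  (via N37)
N12: 30  (via N19)
N23: 30  (via N37)
N36: 32  (via N12)
Shortest route: N13–N19–N12–N36 = 32.

32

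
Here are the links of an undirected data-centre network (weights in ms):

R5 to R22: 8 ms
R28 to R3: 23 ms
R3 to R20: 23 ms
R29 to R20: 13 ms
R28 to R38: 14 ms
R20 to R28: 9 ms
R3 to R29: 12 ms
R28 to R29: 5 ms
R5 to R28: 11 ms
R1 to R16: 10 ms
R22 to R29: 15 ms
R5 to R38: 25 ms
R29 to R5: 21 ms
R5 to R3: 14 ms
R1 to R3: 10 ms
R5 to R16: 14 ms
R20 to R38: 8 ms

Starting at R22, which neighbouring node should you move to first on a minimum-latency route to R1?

R5

Compare a few routes:
R22 - R5 - R29 - R3 - R1: 8+21+12+10 = 51
R22 - R5 - R16 - R1: 8+14+10 = 32
R22 - R5 - R28 - R29 - R3 - R1: 8+11+5+12+10 = 46
R22 - R29 - R3 - R1: 15+12+10 = 37
The minimum is 32 ms via R22 - R5 - R16 - R1.
So from R22 the first move is to R5.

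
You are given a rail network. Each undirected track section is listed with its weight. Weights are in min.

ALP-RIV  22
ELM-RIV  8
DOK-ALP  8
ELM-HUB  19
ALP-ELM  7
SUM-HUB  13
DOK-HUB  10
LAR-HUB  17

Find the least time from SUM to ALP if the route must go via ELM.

Best SUM to ELM: SUM–HUB–ELM costing 32
Best ELM to ALP: ELM–ALP costing 7
Total via ELM: 32 + 7 = 39 min.

39 min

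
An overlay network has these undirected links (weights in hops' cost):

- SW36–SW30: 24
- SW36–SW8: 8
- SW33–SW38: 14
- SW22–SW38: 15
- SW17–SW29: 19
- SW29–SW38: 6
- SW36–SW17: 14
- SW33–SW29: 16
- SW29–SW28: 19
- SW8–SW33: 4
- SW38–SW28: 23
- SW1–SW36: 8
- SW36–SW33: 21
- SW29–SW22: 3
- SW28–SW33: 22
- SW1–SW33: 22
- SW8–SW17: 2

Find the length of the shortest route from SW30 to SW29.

52 hops' cost

Shortest distances from SW30:
SW30: 0
SW36: 24  (via SW30)
SW8: 32  (via SW36)
SW1: 32  (via SW36)
SW17: 34  (via SW8)
SW33: 36  (via SW8)
SW38: 50  (via SW33)
SW29: 52  (via SW33)
Shortest route: SW30–SW36–SW8–SW33–SW29 = 52 hops' cost.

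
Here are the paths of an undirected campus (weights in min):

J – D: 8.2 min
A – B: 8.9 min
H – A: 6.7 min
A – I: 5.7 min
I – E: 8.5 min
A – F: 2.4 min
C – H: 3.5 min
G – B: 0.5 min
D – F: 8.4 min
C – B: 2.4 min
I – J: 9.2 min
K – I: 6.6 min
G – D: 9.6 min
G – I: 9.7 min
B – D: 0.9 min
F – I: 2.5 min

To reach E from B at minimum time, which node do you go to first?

G

Enumerating some paths:
B → A → F → I → E: 8.9+2.4+2.5+8.5 = 22.3
B → D → F → I → E: 0.9+8.4+2.5+8.5 = 20.3
B → G → I → E: 0.5+9.7+8.5 = 18.7
Cheapest is B → G → I → E at 18.7 min.
So from B the first move is to G.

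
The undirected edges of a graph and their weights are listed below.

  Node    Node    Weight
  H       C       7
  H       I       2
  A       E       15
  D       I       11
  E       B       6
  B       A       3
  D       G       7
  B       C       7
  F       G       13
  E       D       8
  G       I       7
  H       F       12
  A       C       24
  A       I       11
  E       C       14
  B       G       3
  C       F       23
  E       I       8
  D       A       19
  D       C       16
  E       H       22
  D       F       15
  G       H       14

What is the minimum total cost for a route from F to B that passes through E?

28

Best F to E: F–H–I–E costing 22
Shortest E→B: E–B = 6
Total via E: 22 + 6 = 28.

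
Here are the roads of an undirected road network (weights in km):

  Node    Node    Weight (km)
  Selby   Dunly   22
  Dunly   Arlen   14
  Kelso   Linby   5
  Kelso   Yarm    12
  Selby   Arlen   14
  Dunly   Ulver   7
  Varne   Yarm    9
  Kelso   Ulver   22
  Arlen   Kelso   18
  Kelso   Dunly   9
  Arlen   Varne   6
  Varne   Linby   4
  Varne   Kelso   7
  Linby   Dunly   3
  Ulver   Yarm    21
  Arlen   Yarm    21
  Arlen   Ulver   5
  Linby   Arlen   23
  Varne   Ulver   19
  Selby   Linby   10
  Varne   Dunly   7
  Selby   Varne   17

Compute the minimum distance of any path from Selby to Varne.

Running Dijkstra from Selby:
Selby: 0
Linby: 10  (via Selby)
Dunly: 13  (via Linby)
Arlen: 14  (via Selby)
Varne: 14  (via Linby)
Shortest route: Selby–Linby–Varne = 14 km.

14 km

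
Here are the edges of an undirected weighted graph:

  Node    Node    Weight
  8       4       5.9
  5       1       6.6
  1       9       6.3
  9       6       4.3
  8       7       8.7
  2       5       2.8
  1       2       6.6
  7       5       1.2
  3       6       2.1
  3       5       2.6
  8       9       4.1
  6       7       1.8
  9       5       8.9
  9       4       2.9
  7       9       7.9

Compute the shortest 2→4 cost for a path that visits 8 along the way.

Best 2 to 8: 2–5–7–8 costing 12.7
Shortest 8→4: 8–4 = 5.9
Total via 8: 12.7 + 5.9 = 18.6.

18.6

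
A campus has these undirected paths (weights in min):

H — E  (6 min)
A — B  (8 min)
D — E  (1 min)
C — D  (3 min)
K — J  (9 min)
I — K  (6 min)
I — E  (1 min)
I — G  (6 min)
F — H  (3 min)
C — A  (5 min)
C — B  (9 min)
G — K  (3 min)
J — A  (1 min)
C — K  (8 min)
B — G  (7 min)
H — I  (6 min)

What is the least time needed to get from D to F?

10 min

Running Dijkstra from D:
D: 0
E: 1  (via D)
I: 2  (via E)
C: 3  (via D)
H: 7  (via E)
A: 8  (via C)
G: 8  (via I)
K: 8  (via I)
J: 9  (via A)
F: 10  (via H)
Shortest route: D → E → H → F = 10 min.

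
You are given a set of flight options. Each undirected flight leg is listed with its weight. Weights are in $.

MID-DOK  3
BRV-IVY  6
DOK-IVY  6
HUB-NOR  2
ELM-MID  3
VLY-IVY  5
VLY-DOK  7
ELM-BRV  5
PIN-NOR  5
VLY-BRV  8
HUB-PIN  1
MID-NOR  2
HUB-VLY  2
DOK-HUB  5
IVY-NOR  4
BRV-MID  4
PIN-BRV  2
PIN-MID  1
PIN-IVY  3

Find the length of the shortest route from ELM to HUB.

$5

Shortest distances from ELM:
ELM: 0
MID: 3  (via ELM)
PIN: 4  (via MID)
NOR: 5  (via MID)
BRV: 5  (via ELM)
HUB: 5  (via PIN)
Shortest route: ELM → MID → PIN → HUB = $5.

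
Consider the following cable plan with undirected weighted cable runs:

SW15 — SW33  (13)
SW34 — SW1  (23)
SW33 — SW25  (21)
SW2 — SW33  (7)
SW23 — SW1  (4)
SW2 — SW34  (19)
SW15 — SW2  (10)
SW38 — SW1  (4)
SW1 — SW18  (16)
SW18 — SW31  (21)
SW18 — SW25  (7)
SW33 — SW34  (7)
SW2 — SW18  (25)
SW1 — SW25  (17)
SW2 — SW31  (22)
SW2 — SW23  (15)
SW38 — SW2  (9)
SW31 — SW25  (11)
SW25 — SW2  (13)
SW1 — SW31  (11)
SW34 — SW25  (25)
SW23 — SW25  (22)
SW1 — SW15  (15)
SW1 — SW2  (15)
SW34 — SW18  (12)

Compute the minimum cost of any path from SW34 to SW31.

30

Shortest distances from SW34:
SW34: 0
SW33: 7  (via SW34)
SW18: 12  (via SW34)
SW2: 14  (via SW33)
SW25: 19  (via SW18)
SW15: 20  (via SW33)
SW38: 23  (via SW2)
SW1: 23  (via SW34)
SW23: 27  (via SW1)
SW31: 30  (via SW25)
Shortest route: SW34 → SW18 → SW25 → SW31 = 30.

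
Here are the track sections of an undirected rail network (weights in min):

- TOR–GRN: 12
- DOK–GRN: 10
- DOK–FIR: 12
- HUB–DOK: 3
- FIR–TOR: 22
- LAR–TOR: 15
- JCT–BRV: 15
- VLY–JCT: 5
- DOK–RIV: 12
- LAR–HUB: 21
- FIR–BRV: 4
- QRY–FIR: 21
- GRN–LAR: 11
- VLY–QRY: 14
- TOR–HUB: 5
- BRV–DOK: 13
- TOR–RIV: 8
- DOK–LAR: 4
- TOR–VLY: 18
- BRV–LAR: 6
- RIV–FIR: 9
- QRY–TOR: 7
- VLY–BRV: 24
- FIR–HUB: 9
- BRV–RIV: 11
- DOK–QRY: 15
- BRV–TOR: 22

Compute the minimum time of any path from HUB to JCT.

Compare a few routes:
HUB → DOK → FIR → BRV → JCT: 3+12+4+15 = 34
HUB → DOK → LAR → BRV → JCT: 3+4+6+15 = 28
HUB → DOK → BRV → JCT: 3+13+15 = 31
HUB → TOR → QRY → VLY → JCT: 5+7+14+5 = 31
The minimum is 28 min via HUB → DOK → LAR → BRV → JCT.

28 min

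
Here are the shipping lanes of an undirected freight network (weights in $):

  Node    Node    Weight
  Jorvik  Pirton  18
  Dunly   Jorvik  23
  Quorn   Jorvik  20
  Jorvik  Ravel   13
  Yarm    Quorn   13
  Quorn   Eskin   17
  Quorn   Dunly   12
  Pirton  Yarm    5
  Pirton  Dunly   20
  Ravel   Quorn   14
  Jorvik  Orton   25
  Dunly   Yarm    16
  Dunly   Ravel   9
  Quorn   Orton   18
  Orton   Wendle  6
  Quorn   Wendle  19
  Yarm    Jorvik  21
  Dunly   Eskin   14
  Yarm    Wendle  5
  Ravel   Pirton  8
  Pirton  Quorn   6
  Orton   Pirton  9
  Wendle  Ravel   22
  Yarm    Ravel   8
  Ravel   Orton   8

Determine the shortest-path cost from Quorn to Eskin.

Compare a few routes:
Quorn → Eskin: 17 = 17
Quorn → Ravel → Dunly → Eskin: 14+9+14 = 37
Quorn → Dunly → Eskin: 12+14 = 26
Quorn → Pirton → Ravel → Dunly → Eskin: 6+8+9+14 = 37
Cheapest is Quorn → Eskin at $17.

$17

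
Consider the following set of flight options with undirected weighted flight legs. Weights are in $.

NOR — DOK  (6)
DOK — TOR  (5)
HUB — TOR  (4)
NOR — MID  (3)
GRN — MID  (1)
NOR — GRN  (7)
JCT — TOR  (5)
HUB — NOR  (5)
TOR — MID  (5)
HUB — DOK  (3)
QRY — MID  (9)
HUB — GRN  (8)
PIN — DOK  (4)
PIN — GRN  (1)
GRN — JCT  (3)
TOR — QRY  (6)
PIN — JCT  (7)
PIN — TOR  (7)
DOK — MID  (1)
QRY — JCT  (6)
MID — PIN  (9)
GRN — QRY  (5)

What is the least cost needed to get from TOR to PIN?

$7

Compare a few routes:
TOR - DOK - MID - GRN - PIN: 5+1+1+1 = 8
TOR - PIN: 7 = 7
The minimum is $7 via TOR - PIN.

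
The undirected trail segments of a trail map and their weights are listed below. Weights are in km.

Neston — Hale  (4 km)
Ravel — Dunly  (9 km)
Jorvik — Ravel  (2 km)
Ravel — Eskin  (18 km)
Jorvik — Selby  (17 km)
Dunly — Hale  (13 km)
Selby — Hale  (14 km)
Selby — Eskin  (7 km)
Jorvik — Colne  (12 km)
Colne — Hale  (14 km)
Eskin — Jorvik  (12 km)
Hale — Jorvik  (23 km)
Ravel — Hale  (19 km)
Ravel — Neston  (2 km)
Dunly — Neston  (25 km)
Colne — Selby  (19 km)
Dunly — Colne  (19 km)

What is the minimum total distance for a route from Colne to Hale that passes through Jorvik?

20 km

Shortest Colne→Jorvik: Colne–Jorvik = 12
Best Jorvik to Hale: Jorvik–Ravel–Neston–Hale costing 8
Total via Jorvik: 12 + 8 = 20 km.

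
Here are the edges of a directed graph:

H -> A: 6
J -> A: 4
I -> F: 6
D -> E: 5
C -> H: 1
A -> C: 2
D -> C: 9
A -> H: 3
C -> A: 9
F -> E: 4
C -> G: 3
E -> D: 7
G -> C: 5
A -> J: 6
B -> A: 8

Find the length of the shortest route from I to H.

27

Candidate routes:
I → F → E → D → C → A → H: 6+4+7+9+9+3 = 38
I → F → E → D → C → H: 6+4+7+9+1 = 27
The minimum is 27 via I → F → E → D → C → H.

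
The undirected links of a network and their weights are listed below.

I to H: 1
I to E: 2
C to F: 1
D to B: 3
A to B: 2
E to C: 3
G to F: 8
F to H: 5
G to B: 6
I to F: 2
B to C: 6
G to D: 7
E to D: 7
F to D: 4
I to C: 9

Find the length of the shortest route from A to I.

Candidate routes:
A - B - D - E - I: 2+3+7+2 = 14
A - B - C - F - H - I: 2+6+1+5+1 = 15
A - B - D - F - I: 2+3+4+2 = 11
A - B - C - E - I: 2+6+3+2 = 13
The minimum is 11 via A - B - D - F - I.

11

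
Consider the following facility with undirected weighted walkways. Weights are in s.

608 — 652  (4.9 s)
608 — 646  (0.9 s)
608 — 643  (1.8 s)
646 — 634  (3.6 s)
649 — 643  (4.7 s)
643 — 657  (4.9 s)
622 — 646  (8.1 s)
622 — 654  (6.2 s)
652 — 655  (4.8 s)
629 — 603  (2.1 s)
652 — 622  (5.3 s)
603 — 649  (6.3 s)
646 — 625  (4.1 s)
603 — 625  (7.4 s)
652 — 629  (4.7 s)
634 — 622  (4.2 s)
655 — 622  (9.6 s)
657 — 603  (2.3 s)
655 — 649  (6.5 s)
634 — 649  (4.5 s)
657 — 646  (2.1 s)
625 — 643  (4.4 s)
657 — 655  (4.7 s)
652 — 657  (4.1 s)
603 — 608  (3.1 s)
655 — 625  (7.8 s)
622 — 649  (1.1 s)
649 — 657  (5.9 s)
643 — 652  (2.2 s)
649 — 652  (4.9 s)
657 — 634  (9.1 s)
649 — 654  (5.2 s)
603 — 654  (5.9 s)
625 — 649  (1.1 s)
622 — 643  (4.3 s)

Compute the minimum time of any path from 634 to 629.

9.7 s

Settle nodes by increasing distance from 634:
634: 0
646: 3.6  (via 634)
622: 4.2  (via 634)
608: 4.5  (via 646)
649: 4.5  (via 634)
625: 5.6  (via 649)
657: 5.7  (via 646)
643: 6.3  (via 608)
603: 7.6  (via 608)
652: 8.5  (via 643)
629: 9.7  (via 603)
Shortest route: 634 → 646 → 608 → 603 → 629 = 9.7 s.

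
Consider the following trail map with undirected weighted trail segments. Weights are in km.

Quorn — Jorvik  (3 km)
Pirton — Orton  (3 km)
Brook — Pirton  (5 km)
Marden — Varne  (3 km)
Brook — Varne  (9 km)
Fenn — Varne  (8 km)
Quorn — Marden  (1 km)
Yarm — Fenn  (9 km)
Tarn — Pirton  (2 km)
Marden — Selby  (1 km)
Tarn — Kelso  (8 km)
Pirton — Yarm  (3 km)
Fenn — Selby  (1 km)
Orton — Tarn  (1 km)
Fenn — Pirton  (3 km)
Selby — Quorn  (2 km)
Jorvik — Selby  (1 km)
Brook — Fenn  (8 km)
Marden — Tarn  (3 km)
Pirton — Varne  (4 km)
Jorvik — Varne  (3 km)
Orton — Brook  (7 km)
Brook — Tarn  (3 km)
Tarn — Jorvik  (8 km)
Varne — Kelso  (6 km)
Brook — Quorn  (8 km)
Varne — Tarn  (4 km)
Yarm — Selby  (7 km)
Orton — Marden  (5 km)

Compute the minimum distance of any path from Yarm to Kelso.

Settle nodes by increasing distance from Yarm:
Yarm: 0
Pirton: 3  (via Yarm)
Tarn: 5  (via Pirton)
Orton: 6  (via Pirton)
Fenn: 6  (via Pirton)
Selby: 7  (via Yarm)
Varne: 7  (via Pirton)
Marden: 8  (via Tarn)
Brook: 8  (via Pirton)
Jorvik: 8  (via Selby)
Quorn: 9  (via Selby)
Kelso: 13  (via Tarn)
Shortest route: Yarm → Pirton → Tarn → Kelso = 13 km.

13 km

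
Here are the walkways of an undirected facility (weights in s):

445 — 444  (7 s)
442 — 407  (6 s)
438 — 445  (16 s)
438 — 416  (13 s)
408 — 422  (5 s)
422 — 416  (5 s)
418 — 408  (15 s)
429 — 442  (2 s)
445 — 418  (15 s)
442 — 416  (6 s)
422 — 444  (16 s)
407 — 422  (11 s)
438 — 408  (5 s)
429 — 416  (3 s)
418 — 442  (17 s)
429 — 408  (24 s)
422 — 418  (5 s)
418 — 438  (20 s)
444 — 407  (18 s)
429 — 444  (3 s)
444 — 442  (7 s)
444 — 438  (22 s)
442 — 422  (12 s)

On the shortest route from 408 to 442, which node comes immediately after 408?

422

Candidate routes:
408–422–416–429–442: 5+5+3+2 = 15
408–422–416–442: 5+5+6 = 16
Cheapest is 408–422–416–429–442 at 15 s.
So from 408 the first move is to 422.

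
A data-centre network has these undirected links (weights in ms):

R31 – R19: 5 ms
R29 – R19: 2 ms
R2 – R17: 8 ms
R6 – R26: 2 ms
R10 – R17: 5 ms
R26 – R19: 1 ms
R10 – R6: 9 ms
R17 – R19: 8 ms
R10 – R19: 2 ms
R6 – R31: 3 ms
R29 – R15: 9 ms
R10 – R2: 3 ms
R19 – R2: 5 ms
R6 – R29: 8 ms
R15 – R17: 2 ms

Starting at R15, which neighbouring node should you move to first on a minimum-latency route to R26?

R17

Enumerating some paths:
R15 - R17 - R10 - R19 - R26: 2+5+2+1 = 10
R15 - R17 - R19 - R26: 2+8+1 = 11
R15 - R29 - R19 - R26: 9+2+1 = 12
Cheapest is R15 - R17 - R10 - R19 - R26 at 10 ms.
So from R15 the first move is to R17.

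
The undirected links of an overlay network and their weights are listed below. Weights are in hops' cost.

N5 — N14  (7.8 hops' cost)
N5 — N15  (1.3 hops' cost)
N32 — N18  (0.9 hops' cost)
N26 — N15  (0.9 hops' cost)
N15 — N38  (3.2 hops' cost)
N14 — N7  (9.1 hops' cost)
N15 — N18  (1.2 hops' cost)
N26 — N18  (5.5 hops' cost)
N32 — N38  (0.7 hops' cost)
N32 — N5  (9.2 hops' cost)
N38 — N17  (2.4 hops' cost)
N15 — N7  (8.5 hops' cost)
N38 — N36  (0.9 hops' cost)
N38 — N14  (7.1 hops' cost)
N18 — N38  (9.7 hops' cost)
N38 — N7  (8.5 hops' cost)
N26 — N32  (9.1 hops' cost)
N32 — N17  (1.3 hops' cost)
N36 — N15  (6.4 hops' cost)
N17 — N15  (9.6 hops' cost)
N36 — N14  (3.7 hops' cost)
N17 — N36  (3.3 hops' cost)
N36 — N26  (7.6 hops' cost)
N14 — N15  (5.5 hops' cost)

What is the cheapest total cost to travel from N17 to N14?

6.6 hops' cost

Candidate routes:
N17 → N32 → N38 → N36 → N14: 1.3+0.7+0.9+3.7 = 6.6
N17 → N38 → N36 → N14: 2.4+0.9+3.7 = 7
Cheapest is N17 → N32 → N38 → N36 → N14 at 6.6 hops' cost.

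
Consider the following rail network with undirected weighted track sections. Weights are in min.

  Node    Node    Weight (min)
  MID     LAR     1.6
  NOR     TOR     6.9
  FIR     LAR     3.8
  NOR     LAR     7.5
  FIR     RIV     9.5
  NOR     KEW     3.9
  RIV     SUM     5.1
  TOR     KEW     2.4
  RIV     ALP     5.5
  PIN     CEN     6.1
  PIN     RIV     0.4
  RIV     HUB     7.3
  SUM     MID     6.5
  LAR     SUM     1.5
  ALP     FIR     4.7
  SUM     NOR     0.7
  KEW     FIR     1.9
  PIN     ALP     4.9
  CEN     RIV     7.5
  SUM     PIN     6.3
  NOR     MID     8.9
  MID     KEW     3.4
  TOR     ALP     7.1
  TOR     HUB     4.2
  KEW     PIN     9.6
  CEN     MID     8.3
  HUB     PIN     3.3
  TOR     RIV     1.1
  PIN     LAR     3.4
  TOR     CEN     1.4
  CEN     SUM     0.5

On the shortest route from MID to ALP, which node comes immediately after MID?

LAR

Enumerating some paths:
MID - KEW - FIR - ALP: 3.4+1.9+4.7 = 10
MID - LAR - PIN - ALP: 1.6+3.4+4.9 = 9.9
The minimum is 9.9 min via MID - LAR - PIN - ALP.
So from MID the first move is to LAR.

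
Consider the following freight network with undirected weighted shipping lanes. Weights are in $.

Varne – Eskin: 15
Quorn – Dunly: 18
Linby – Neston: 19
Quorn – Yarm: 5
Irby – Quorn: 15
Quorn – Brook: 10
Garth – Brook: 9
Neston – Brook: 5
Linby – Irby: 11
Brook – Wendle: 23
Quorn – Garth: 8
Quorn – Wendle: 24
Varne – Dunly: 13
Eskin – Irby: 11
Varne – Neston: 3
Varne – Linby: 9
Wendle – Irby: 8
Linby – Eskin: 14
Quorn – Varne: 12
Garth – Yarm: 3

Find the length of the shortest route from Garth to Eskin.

$32

Settle nodes by increasing distance from Garth:
Garth: 0
Yarm: 3  (via Garth)
Quorn: 8  (via Garth)
Brook: 9  (via Garth)
Neston: 14  (via Brook)
Varne: 17  (via Neston)
Irby: 23  (via Quorn)
Linby: 26  (via Varne)
Dunly: 26  (via Quorn)
Wendle: 31  (via Irby)
Eskin: 32  (via Varne)
Shortest route: Garth–Brook–Neston–Varne–Eskin = $32.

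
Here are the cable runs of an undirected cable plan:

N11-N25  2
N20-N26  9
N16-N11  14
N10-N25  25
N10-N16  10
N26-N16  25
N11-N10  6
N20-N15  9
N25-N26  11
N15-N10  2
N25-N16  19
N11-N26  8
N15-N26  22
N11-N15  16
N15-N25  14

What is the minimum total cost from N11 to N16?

Enumerating some paths:
N11 → N16: 14 = 14
N11 → N10 → N16: 6+10 = 16
The minimum is 14 via N11 → N16.

14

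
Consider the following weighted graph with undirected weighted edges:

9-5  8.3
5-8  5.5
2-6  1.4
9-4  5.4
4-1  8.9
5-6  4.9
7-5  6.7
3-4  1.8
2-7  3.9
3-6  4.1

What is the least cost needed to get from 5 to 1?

Candidate routes:
5–9–4–1: 8.3+5.4+8.9 = 22.6
5–7–2–6–3–4–1: 6.7+3.9+1.4+4.1+1.8+8.9 = 26.8
5–6–3–4–1: 4.9+4.1+1.8+8.9 = 19.7
Cheapest is 5–6–3–4–1 at 19.7.

19.7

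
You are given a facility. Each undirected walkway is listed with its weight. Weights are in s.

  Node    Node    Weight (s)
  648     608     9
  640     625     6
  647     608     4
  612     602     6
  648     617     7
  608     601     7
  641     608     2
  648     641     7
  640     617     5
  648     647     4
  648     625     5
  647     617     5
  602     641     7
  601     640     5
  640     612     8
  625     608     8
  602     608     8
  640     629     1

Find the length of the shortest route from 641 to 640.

14 s

Shortest distances from 641:
641: 0
608: 2  (via 641)
647: 6  (via 608)
602: 7  (via 641)
648: 7  (via 641)
601: 9  (via 608)
625: 10  (via 608)
617: 11  (via 647)
612: 13  (via 602)
640: 14  (via 601)
Shortest route: 641 → 608 → 601 → 640 = 14 s.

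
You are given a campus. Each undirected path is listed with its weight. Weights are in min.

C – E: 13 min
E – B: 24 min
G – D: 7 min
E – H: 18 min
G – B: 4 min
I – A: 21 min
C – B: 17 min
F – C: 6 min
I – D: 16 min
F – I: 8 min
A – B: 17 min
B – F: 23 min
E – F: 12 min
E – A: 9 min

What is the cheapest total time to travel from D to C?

28 min

Compare a few routes:
D → I → F → C: 16+8+6 = 30
D → G → B → C: 7+4+17 = 28
The minimum is 28 min via D → G → B → C.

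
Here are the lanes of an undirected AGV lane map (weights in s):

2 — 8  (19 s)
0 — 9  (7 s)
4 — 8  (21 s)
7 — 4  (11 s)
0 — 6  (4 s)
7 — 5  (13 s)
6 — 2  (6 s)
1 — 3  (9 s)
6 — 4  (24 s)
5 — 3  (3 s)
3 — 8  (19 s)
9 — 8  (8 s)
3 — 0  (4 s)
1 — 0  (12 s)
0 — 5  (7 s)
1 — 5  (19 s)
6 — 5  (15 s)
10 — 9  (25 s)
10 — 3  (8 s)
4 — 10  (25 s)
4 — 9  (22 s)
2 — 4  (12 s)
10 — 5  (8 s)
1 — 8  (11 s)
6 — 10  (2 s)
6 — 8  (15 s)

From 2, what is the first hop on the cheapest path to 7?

Candidate routes:
2–6–0–3–5–7: 6+4+4+3+13 = 30
2–4–7: 12+11 = 23
2–6–0–5–7: 6+4+7+13 = 30
2–6–10–5–7: 6+2+8+13 = 29
The minimum is 23 s via 2–4–7.
So from 2 the first move is to 4.

4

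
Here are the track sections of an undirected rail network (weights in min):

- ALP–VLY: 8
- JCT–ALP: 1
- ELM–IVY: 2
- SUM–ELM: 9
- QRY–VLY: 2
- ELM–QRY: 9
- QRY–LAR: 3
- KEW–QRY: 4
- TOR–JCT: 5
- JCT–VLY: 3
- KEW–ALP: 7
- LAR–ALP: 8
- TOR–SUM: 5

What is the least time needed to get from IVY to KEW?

Running Dijkstra from IVY:
IVY: 0
ELM: 2  (via IVY)
QRY: 11  (via ELM)
SUM: 11  (via ELM)
VLY: 13  (via QRY)
LAR: 14  (via QRY)
KEW: 15  (via QRY)
Shortest route: IVY → ELM → QRY → KEW = 15 min.

15 min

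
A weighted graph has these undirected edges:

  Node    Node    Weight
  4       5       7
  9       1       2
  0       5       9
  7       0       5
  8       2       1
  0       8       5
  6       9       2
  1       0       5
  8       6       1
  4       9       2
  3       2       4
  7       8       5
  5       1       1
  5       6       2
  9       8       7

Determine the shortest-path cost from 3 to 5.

Candidate routes:
3 → 2 → 8 → 6 → 5: 4+1+1+2 = 8
3 → 2 → 8 → 6 → 9 → 1 → 5: 4+1+1+2+2+1 = 11
Cheapest is 3 → 2 → 8 → 6 → 5 at 8.

8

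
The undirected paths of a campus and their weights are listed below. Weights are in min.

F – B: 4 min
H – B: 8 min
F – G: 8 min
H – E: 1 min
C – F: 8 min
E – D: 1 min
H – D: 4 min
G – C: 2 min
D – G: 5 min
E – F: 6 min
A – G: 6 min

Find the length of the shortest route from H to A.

13 min

Enumerating some paths:
H → D → G → A: 4+5+6 = 15
H → E → F → G → A: 1+6+8+6 = 21
H → E → D → G → A: 1+1+5+6 = 13
The minimum is 13 min via H → E → D → G → A.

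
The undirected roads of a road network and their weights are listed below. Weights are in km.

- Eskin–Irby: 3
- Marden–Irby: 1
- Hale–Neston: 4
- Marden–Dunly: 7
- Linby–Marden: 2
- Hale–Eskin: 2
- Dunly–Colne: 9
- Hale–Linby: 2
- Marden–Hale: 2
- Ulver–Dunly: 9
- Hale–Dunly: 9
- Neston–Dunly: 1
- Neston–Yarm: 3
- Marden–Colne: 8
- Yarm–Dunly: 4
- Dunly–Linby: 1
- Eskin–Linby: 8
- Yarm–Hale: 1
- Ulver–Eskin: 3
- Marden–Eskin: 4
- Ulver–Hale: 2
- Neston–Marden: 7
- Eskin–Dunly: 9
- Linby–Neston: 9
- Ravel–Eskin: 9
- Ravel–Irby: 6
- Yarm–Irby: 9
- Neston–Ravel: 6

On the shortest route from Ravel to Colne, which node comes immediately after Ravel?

Irby

Enumerating some paths:
Ravel - Neston - Dunly - Linby - Marden - Colne: 6+1+1+2+8 = 18
Ravel - Irby - Marden - Colne: 6+1+8 = 15
Ravel - Neston - Dunly - Colne: 6+1+9 = 16
The minimum is 15 km via Ravel - Irby - Marden - Colne.
So from Ravel the first move is to Irby.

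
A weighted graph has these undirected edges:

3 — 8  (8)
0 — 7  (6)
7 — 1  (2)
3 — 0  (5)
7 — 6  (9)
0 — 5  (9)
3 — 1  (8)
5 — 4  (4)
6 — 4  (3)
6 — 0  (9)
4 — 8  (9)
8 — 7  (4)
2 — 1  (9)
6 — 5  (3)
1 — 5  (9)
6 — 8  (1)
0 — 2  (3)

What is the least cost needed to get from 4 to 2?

Shortest distances from 4:
4: 0
6: 3  (via 4)
5: 4  (via 4)
8: 4  (via 6)
7: 8  (via 8)
1: 10  (via 7)
0: 12  (via 6)
3: 12  (via 8)
2: 15  (via 0)
Shortest route: 4 → 6 → 0 → 2 = 15.

15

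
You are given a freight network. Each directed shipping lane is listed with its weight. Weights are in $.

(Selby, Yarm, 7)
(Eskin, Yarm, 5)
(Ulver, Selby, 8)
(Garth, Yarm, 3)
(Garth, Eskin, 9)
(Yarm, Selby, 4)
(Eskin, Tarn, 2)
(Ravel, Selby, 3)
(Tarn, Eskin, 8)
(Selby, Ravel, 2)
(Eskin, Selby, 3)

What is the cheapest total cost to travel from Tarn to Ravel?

Candidate routes:
Tarn - Eskin - Selby - Ravel: 8+3+2 = 13
Tarn - Eskin - Yarm - Selby - Ravel: 8+5+4+2 = 19
Cheapest is Tarn - Eskin - Selby - Ravel at $13.

$13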